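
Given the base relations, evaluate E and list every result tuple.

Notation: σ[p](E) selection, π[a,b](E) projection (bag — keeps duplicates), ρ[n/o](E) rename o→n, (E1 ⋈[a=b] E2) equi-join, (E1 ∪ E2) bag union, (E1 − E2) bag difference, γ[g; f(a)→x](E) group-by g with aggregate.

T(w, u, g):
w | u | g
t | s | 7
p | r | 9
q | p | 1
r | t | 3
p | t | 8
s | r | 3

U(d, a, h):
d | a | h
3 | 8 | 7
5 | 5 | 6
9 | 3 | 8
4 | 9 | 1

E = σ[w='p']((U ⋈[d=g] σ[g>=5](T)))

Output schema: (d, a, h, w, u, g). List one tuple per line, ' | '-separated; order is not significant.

Row counts bottom-up:
  U → 4
  T → 6
  σ[g>=5](T) → 3
  (U ⋈[d=g] σ[g>=5](T)) → 1
  σ[w='p']((U ⋈[d=g] σ[g>=5](T))) → 1

== RESULT ==
d | a | h | w | u | g
9 | 3 | 8 | p | r | 9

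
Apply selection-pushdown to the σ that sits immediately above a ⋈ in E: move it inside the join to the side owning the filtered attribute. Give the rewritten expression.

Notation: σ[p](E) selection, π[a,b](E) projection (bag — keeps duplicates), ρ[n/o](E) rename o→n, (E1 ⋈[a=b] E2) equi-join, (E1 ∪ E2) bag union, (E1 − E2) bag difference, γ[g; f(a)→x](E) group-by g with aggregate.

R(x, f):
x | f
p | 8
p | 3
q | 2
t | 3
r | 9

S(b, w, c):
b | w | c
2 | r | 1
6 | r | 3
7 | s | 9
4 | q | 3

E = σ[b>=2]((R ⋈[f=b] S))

σ filters on b, owned by the right side.
E' = (R ⋈[f=b] σ[b>=2](S))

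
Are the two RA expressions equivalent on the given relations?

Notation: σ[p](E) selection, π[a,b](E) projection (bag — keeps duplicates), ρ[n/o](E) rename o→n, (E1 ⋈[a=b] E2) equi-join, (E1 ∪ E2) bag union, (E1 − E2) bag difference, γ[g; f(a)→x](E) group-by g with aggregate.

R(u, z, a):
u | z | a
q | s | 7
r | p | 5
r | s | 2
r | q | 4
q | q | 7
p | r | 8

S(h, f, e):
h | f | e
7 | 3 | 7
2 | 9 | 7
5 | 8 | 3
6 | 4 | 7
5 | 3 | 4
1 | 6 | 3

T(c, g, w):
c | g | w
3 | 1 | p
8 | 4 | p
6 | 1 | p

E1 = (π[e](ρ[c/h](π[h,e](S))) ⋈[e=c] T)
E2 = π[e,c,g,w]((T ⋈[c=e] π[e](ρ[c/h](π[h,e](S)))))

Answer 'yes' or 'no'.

E1 row counts bottom-up:
  S → 6
  π[h,e](S) → 6
  ρ[c/h](π[h,e](S)) → 6
  π[e](ρ[c/h](π[h,e](S))) → 6
  T → 3
  (π[e](ρ[c/h](π[h,e](S))) ⋈[e=c] T) → 2
E2 row counts bottom-up:
  T → 3
  S → 6
  π[h,e](S) → 6
  ρ[c/h](π[h,e](S)) → 6
  π[e](ρ[c/h](π[h,e](S))) → 6
  (T ⋈[c=e] π[e](ρ[c/h](π[h,e](S)))) → 2
  π[e,c,g,w]((T ⋈[c=e] π[e](ρ[c/h](π[h,e](S))))) → 2

E1 and E2 produce the same multiset:
e | c | g | w
3 | 3 | 1 | p
3 | 3 | 1 | p

yes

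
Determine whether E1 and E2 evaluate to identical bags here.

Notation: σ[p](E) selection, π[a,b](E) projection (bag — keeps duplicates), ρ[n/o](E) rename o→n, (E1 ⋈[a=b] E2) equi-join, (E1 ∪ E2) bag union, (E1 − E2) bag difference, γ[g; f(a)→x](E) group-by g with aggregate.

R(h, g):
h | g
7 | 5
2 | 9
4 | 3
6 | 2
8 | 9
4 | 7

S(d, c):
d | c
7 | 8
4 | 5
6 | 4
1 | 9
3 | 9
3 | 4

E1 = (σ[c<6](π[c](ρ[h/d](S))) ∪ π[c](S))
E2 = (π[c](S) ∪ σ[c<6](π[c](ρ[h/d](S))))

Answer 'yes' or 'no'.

E1 row counts bottom-up:
  S → 6
  ρ[h/d](S) → 6
  π[c](ρ[h/d](S)) → 6
  σ[c<6](π[c](ρ[h/d](S))) → 3
  S → 6
  π[c](S) → 6
  (σ[c<6](π[c](ρ[h/d](S))) ∪ π[c](S)) → 9
E2 row counts bottom-up:
  S → 6
  π[c](S) → 6
  S → 6
  ρ[h/d](S) → 6
  π[c](ρ[h/d](S)) → 6
  σ[c<6](π[c](ρ[h/d](S))) → 3
  (π[c](S) ∪ σ[c<6](π[c](ρ[h/d](S)))) → 9

E1 and E2 produce the same multiset:
c
4
4
4
4
5
5
8
9
9

yes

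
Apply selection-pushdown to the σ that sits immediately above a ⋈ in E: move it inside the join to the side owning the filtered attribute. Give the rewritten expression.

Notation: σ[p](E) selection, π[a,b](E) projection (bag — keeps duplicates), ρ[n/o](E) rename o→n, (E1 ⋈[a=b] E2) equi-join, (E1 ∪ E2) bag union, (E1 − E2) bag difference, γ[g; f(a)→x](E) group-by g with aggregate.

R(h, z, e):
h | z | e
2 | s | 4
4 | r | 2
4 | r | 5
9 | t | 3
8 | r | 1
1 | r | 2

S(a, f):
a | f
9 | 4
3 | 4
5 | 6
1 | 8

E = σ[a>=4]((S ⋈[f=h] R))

σ filters on a, owned by the left side.
E' = (σ[a>=4](S) ⋈[f=h] R)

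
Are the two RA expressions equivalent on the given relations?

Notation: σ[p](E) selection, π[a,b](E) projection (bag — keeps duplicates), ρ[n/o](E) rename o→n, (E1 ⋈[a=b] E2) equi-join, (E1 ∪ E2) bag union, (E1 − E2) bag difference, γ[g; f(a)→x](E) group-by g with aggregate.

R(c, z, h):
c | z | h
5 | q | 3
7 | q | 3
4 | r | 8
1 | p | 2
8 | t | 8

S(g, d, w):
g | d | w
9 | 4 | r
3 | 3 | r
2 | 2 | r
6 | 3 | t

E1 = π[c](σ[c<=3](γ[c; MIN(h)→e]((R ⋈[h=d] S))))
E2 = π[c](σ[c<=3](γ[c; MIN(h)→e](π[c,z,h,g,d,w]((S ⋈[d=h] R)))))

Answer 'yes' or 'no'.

E1 subexpression sizes:
  R → 5
  S → 4
  (R ⋈[h=d] S) → 5
  γ[c; MIN(h)→e]((R ⋈[h=d] S)) → 3
  σ[c<=3](γ[c; MIN(h)→e]((R ⋈[h=d] S))) → 1
  π[c](σ[c<=3](γ[c; MIN(h)→e]((R ⋈[h=d] S)))) → 1
E2 subexpression sizes:
  S → 4
  R → 5
  (S ⋈[d=h] R) → 5
  π[c,z,h,g,d,w]((S ⋈[d=h] R)) → 5
  γ[c; MIN(h)→e](π[c,z,h,g,d,w]((S ⋈[d=h] R))) → 3
  σ[c<=3](γ[c; MIN(h)→e](π[c,z,h,g,d,w]((S ⋈[d=h] R)))) → 1
  π[c](σ[c<=3](γ[c; MIN(h)→e](π[c,z,h,g,d,w]((S ⋈[d=h] R))))) → 1

E1 and E2 produce the same multiset:
c
1

yes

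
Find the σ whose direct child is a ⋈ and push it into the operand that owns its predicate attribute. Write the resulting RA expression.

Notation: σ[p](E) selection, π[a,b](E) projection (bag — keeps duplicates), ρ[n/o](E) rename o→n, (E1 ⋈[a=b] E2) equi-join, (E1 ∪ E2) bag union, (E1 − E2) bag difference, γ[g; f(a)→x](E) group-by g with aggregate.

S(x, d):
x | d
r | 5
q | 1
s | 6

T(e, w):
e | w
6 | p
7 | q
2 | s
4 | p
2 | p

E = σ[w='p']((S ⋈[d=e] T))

σ filters on w, owned by the right side.
E' = (S ⋈[d=e] σ[w='p'](T))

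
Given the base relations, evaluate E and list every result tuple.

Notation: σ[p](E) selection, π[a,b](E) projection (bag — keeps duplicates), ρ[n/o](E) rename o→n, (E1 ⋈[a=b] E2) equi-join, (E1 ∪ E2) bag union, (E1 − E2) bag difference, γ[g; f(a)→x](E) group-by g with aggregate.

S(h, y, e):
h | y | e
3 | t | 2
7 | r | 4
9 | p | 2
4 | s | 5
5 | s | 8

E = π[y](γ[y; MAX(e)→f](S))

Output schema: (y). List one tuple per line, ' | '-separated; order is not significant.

Stepwise |·|:
  S → 5
  γ[y; MAX(e)→f](S) → 4
  π[y](γ[y; MAX(e)→f](S)) → 4

== RESULT ==
y
p
r
s
t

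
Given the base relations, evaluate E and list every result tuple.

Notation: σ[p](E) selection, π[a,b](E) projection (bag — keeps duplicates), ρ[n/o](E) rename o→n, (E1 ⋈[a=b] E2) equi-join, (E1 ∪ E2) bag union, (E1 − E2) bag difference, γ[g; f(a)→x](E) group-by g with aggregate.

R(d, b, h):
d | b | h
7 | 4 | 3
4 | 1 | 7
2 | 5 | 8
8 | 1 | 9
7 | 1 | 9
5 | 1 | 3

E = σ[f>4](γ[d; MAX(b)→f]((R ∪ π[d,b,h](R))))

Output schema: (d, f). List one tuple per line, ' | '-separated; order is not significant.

Stepwise |·|:
  R → 6
  R → 6
  π[d,b,h](R) → 6
  (R ∪ π[d,b,h](R)) → 12
  γ[d; MAX(b)→f]((R ∪ π[d,b,h](R))) → 5
  σ[f>4](γ[d; MAX(b)→f]((R ∪ π[d,b,h](R)))) → 1

== RESULT ==
d | f
2 | 5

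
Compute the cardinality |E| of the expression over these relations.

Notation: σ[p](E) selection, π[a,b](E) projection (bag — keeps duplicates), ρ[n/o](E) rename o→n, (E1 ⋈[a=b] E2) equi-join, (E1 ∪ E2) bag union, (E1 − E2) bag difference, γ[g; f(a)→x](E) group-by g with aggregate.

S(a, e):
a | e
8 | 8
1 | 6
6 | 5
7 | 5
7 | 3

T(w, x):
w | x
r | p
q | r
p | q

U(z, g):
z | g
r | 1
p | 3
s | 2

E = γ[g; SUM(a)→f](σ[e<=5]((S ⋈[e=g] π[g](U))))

Stepwise |·|:
  S → 5
  U → 3
  π[g](U) → 3
  (S ⋈[e=g] π[g](U)) → 1
  σ[e<=5]((S ⋈[e=g] π[g](U))) → 1
  γ[g; SUM(a)→f](σ[e<=5]((S ⋈[e=g] π[g](U)))) → 1

|E| = 1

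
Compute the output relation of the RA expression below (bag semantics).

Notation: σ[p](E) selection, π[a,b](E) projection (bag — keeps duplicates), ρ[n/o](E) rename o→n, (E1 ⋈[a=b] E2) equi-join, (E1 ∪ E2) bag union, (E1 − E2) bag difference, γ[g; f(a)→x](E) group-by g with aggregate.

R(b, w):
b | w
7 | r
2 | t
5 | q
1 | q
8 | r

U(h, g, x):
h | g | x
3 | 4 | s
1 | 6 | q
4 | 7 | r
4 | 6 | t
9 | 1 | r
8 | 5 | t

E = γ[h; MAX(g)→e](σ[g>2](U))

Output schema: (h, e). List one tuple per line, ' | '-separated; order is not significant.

Per-node cardinality:
  U → 6
  σ[g>2](U) → 5
  γ[h; MAX(g)→e](σ[g>2](U)) → 4

== RESULT ==
h | e
1 | 6
3 | 4
4 | 7
8 | 5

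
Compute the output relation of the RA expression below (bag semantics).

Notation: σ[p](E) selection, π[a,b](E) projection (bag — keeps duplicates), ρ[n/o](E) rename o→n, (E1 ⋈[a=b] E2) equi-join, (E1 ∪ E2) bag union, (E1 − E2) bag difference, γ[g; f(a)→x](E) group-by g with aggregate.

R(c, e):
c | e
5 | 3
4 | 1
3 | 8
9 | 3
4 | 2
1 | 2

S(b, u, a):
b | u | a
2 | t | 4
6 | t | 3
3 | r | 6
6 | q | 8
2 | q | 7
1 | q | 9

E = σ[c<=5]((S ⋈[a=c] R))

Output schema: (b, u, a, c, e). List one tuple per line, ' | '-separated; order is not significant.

Subexpression sizes:
  S → 6
  R → 6
  (S ⋈[a=c] R) → 4
  σ[c<=5]((S ⋈[a=c] R)) → 3

== RESULT ==
b | u | a | c | e
2 | t | 4 | 4 | 1
2 | t | 4 | 4 | 2
6 | t | 3 | 3 | 8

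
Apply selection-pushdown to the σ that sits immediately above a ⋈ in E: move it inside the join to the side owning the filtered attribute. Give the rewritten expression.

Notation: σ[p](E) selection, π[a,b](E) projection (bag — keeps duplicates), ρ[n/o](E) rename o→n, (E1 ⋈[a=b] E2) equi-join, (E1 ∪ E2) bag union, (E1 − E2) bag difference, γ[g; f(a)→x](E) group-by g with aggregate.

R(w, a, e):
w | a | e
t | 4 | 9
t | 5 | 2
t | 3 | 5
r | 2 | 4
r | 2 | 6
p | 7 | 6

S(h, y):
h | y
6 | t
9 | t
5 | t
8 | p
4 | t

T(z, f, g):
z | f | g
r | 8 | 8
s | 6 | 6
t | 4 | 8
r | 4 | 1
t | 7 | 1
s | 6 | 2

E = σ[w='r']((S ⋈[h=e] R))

σ filters on w, owned by the right side.
E' = (S ⋈[h=e] σ[w='r'](R))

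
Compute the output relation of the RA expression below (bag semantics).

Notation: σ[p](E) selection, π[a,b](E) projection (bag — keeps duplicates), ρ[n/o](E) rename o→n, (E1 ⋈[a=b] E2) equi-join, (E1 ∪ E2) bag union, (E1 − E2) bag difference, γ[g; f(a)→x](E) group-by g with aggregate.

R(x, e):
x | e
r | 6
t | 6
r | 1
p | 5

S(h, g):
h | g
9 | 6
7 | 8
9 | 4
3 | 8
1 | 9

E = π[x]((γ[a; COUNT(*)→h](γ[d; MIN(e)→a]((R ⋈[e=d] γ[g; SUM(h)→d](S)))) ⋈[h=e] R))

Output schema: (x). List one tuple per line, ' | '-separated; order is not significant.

Per-node cardinality:
  R → 4
  S → 5
  γ[g; SUM(h)→d](S) → 4
  (R ⋈[e=d] γ[g; SUM(h)→d](S)) → 1
  γ[d; MIN(e)→a]((R ⋈[e=d] γ[g; SUM(h)→d](S))) → 1
  γ[a; COUNT(*)→h](γ[d; MIN(e)→a]((R ⋈[e=d] γ[g; SUM(h)→d](S)))) → 1
  R → 4
  (γ[a; COUNT(*)→h](γ[d; MIN(e)→a]((R ⋈[e=d] γ[g; SUM(h)→d](S)))) ⋈[h=e] R) → 1
  π[x]((γ[a; COUNT(*)→h](γ[d; MIN(e)→a]((R ⋈[e=d] γ[g; SUM(h)→d](S)))) ⋈[h=e] R)) → 1

== RESULT ==
x
r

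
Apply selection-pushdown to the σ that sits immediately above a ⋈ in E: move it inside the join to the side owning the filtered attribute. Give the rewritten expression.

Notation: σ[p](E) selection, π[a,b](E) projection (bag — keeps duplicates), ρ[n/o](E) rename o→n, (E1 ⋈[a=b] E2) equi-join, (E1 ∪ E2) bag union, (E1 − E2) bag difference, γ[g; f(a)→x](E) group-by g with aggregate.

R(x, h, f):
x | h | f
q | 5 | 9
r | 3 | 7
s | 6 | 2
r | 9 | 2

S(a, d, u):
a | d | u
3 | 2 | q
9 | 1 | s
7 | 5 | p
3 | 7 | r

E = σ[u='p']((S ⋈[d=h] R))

σ filters on u, owned by the left side.
E' = (σ[u='p'](S) ⋈[d=h] R)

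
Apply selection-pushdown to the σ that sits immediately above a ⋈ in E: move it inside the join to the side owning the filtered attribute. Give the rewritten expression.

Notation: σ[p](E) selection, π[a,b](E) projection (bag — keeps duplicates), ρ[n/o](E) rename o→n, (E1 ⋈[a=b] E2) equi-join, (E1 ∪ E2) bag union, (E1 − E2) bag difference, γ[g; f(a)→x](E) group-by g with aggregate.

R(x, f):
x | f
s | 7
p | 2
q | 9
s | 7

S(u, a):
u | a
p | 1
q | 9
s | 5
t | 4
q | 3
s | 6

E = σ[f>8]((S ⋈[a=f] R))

σ filters on f, owned by the right side.
E' = (S ⋈[a=f] σ[f>8](R))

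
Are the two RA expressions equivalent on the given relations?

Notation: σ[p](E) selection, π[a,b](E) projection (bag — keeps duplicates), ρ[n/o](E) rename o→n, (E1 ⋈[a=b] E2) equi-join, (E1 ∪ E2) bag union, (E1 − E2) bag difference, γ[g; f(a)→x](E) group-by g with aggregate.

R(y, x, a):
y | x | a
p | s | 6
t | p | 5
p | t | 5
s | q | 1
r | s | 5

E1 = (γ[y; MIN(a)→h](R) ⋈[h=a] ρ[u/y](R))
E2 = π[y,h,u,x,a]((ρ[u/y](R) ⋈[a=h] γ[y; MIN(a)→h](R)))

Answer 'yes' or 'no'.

E1 per-node cardinality:
  R → 5
  γ[y; MIN(a)→h](R) → 4
  R → 5
  ρ[u/y](R) → 5
  (γ[y; MIN(a)→h](R) ⋈[h=a] ρ[u/y](R)) → 10
E2 per-node cardinality:
  R → 5
  ρ[u/y](R) → 5
  R → 5
  γ[y; MIN(a)→h](R) → 4
  (ρ[u/y](R) ⋈[a=h] γ[y; MIN(a)→h](R)) → 10
  π[y,h,u,x,a]((ρ[u/y](R) ⋈[a=h] γ[y; MIN(a)→h](R))) → 10

E1 and E2 produce the same multiset:
y | h | u | x | a
p | 5 | p | t | 5
p | 5 | r | s | 5
p | 5 | t | p | 5
r | 5 | p | t | 5
r | 5 | r | s | 5
r | 5 | t | p | 5
s | 1 | s | q | 1
t | 5 | p | t | 5
t | 5 | r | s | 5
t | 5 | t | p | 5

yes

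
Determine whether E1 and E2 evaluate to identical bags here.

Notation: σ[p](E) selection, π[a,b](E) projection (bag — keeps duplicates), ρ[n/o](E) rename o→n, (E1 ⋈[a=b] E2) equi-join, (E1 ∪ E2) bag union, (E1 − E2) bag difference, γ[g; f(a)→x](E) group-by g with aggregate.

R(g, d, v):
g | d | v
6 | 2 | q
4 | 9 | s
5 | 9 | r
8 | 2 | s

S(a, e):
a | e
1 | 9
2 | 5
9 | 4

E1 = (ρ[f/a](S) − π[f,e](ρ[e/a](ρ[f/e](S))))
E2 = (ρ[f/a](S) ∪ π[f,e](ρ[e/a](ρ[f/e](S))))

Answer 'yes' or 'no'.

E1 per-node cardinality:
  S → 3
  ρ[f/a](S) → 3
  S → 3
  ρ[f/e](S) → 3
  ρ[e/a](ρ[f/e](S)) → 3
  π[f,e](ρ[e/a](ρ[f/e](S))) → 3
  (ρ[f/a](S) − π[f,e](ρ[e/a](ρ[f/e](S)))) → 3
E2 per-node cardinality:
  S → 3
  ρ[f/a](S) → 3
  S → 3
  ρ[f/e](S) → 3
  ρ[e/a](ρ[f/e](S)) → 3
  π[f,e](ρ[e/a](ρ[f/e](S))) → 3
  (ρ[f/a](S) ∪ π[f,e](ρ[e/a](ρ[f/e](S)))) → 6

E1 result:
f | e
1 | 9
2 | 5
9 | 4
E2 result:
f | e
1 | 9
2 | 5
4 | 9
5 | 2
9 | 1
9 | 4
Witness: (4, 9) appears 0× in E1 but 1× in E2.

no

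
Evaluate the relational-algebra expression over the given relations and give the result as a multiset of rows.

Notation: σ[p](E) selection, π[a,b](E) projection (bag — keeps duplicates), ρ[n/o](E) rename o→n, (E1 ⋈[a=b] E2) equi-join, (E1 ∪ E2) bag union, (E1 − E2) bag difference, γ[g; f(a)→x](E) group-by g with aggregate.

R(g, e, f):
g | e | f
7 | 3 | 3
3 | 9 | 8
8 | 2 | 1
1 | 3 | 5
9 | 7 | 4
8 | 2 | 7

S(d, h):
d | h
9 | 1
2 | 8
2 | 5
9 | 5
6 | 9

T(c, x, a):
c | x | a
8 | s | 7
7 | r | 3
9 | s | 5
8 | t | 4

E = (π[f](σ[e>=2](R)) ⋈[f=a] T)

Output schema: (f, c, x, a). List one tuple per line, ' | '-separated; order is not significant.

Subexpression sizes:
  R → 6
  σ[e>=2](R) → 6
  π[f](σ[e>=2](R)) → 6
  T → 4
  (π[f](σ[e>=2](R)) ⋈[f=a] T) → 4

== RESULT ==
f | c | x | a
3 | 7 | r | 3
4 | 8 | t | 4
5 | 9 | s | 5
7 | 8 | s | 7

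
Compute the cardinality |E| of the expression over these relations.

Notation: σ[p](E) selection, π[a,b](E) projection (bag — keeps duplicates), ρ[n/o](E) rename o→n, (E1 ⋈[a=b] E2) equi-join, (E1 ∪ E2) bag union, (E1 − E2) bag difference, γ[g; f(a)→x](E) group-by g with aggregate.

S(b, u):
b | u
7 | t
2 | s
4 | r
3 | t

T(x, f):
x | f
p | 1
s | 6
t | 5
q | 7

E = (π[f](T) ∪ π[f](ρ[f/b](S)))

Subexpression sizes:
  T → 4
  π[f](T) → 4
  S → 4
  ρ[f/b](S) → 4
  π[f](ρ[f/b](S)) → 4
  (π[f](T) ∪ π[f](ρ[f/b](S))) → 8

|E| = 8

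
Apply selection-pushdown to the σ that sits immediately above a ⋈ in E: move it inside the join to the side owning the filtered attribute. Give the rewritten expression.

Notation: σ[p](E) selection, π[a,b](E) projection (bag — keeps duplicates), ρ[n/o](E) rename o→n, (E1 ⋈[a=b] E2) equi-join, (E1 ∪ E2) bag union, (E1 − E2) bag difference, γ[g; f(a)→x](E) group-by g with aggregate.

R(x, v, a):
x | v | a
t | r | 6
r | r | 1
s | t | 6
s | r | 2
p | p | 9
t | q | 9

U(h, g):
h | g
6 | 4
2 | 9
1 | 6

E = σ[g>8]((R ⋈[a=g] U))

σ filters on g, owned by the right side.
E' = (R ⋈[a=g] σ[g>8](U))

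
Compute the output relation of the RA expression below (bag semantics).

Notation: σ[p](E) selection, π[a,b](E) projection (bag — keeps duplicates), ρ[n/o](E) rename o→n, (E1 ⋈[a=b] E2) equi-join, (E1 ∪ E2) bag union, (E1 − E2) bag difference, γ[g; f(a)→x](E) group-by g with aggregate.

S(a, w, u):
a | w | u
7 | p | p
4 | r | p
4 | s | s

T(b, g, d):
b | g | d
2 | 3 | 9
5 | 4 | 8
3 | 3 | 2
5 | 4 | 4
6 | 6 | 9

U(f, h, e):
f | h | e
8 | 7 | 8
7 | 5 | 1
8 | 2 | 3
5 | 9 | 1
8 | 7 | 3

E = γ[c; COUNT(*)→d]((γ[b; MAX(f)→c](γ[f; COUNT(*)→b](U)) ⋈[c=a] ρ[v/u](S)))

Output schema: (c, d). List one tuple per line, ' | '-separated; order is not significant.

Per-node cardinality:
  U → 5
  γ[f; COUNT(*)→b](U) → 3
  γ[b; MAX(f)→c](γ[f; COUNT(*)→b](U)) → 2
  S → 3
  ρ[v/u](S) → 3
  (γ[b; MAX(f)→c](γ[f; COUNT(*)→b](U)) ⋈[c=a] ρ[v/u](S)) → 1
  γ[c; COUNT(*)→d]((γ[b; MAX(f)→c](γ[f; COUNT(*)→b](U)) ⋈[c=a] ρ[v/u](S))) → 1

== RESULT ==
c | d
7 | 1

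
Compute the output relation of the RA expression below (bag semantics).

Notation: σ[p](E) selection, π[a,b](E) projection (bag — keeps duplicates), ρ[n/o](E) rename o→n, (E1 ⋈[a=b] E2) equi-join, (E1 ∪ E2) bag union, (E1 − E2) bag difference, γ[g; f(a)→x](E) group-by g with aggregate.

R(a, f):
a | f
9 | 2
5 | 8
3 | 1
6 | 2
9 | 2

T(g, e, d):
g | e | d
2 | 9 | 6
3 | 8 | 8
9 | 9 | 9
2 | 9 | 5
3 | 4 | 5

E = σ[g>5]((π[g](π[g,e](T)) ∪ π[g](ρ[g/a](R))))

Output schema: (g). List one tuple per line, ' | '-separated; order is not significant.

Subexpression sizes:
  T → 5
  π[g,e](T) → 5
  π[g](π[g,e](T)) → 5
  R → 5
  ρ[g/a](R) → 5
  π[g](ρ[g/a](R)) → 5
  (π[g](π[g,e](T)) ∪ π[g](ρ[g/a](R))) → 10
  σ[g>5]((π[g](π[g,e](T)) ∪ π[g](ρ[g/a](R)))) → 4

== RESULT ==
g
6
9
9
9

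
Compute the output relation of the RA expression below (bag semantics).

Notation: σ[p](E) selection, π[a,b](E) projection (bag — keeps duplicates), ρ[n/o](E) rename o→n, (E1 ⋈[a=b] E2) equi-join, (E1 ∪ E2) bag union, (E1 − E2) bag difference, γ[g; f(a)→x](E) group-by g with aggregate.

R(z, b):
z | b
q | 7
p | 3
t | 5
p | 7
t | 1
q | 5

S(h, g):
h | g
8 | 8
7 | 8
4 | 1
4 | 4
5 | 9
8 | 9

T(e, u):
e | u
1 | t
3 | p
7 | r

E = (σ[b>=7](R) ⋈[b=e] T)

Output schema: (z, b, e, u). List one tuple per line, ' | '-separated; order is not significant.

Per-node cardinality:
  R → 6
  σ[b>=7](R) → 2
  T → 3
  (σ[b>=7](R) ⋈[b=e] T) → 2

== RESULT ==
z | b | e | u
p | 7 | 7 | r
q | 7 | 7 | r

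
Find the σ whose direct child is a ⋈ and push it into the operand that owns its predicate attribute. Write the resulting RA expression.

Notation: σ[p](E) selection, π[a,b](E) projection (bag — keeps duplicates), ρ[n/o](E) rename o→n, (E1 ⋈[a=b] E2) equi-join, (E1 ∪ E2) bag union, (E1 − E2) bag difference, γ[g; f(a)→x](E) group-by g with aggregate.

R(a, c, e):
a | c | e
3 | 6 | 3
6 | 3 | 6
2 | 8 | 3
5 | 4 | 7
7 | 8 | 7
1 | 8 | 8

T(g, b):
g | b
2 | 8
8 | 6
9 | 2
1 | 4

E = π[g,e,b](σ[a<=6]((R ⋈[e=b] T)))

σ filters on a, owned by the left side.
E' = π[g,e,b]((σ[a<=6](R) ⋈[e=b] T))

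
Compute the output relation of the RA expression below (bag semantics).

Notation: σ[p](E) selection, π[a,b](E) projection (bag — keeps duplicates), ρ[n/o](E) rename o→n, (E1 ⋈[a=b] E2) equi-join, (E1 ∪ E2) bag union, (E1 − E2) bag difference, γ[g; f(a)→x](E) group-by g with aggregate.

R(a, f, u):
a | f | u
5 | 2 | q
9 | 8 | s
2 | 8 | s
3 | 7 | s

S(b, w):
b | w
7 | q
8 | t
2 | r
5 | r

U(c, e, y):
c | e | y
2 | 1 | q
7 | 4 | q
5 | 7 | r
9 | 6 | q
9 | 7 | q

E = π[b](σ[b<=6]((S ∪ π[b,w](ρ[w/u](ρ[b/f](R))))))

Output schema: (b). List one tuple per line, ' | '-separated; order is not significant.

Per-node cardinality:
  S → 4
  R → 4
  ρ[b/f](R) → 4
  ρ[w/u](ρ[b/f](R)) → 4
  π[b,w](ρ[w/u](ρ[b/f](R))) → 4
  (S ∪ π[b,w](ρ[w/u](ρ[b/f](R)))) → 8
  σ[b<=6]((S ∪ π[b,w](ρ[w/u](ρ[b/f](R))))) → 3
  π[b](σ[b<=6]((S ∪ π[b,w](ρ[w/u](ρ[b/f](R)))))) → 3

== RESULT ==
b
2
2
5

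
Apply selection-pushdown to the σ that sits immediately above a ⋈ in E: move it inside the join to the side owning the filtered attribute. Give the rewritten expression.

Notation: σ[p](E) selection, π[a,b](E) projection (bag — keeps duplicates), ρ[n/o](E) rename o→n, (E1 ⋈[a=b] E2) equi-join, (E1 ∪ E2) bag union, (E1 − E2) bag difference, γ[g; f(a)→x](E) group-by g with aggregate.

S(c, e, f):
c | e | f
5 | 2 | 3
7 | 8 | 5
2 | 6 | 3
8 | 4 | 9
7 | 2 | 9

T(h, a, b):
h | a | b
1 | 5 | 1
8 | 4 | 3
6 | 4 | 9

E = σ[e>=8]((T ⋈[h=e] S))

σ filters on e, owned by the right side.
E' = (T ⋈[h=e] σ[e>=8](S))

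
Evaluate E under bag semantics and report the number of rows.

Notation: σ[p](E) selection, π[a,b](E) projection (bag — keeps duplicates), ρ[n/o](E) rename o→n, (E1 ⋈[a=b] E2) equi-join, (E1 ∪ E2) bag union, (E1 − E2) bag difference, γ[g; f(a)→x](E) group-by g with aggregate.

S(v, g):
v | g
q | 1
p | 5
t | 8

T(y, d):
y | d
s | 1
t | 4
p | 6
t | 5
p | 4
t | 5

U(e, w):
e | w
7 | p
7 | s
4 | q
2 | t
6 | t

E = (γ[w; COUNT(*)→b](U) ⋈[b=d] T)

Stepwise |·|:
  U → 5
  γ[w; COUNT(*)→b](U) → 4
  T → 6
  (γ[w; COUNT(*)→b](U) ⋈[b=d] T) → 3

|E| = 3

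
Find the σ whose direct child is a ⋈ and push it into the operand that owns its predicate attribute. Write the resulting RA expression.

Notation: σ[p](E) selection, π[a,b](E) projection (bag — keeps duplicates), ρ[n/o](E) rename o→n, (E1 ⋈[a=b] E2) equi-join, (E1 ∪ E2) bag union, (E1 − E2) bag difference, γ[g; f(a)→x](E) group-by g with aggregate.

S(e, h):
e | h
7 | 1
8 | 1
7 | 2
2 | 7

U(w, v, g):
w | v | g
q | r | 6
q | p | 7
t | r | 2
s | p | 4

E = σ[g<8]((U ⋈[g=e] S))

σ filters on g, owned by the left side.
E' = (σ[g<8](U) ⋈[g=e] S)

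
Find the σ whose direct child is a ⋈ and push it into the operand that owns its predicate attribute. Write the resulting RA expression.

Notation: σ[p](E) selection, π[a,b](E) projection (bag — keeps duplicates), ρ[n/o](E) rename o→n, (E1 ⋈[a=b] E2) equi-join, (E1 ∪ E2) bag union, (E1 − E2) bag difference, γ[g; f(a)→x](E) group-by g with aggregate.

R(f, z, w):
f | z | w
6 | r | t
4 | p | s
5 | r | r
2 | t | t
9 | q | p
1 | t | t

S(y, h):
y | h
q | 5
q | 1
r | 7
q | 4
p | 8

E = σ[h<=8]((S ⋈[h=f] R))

σ filters on h, owned by the left side.
E' = (σ[h<=8](S) ⋈[h=f] R)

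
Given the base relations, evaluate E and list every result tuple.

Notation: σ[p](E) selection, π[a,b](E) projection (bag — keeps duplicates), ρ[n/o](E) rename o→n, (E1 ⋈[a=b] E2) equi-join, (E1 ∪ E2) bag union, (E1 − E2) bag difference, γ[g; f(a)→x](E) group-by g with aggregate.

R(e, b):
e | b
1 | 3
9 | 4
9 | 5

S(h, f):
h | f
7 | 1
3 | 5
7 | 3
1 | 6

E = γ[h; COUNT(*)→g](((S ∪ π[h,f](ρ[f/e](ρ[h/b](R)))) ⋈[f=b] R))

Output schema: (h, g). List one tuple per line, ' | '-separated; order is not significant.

Row counts bottom-up:
  S → 4
  R → 3
  ρ[h/b](R) → 3
  ρ[f/e](ρ[h/b](R)) → 3
  π[h,f](ρ[f/e](ρ[h/b](R))) → 3
  (S ∪ π[h,f](ρ[f/e](ρ[h/b](R)))) → 7
  R → 3
  ((S ∪ π[h,f](ρ[f/e](ρ[h/b](R)))) ⋈[f=b] R) → 2
  γ[h; COUNT(*)→g](((S ∪ π[h,f](ρ[f/e](ρ[h/b](R)))) ⋈[f=b] R)) → 2

== RESULT ==
h | g
3 | 1
7 | 1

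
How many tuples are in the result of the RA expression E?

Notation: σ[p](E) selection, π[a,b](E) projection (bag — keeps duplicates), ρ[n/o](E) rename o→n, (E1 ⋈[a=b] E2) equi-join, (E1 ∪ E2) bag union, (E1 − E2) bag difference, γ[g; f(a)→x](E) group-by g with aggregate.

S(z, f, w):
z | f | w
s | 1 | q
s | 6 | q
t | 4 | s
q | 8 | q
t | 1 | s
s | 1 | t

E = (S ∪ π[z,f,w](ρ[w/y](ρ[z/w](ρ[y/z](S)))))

Subexpression sizes:
  S → 6
  S → 6
  ρ[y/z](S) → 6
  ρ[z/w](ρ[y/z](S)) → 6
  ρ[w/y](ρ[z/w](ρ[y/z](S))) → 6
  π[z,f,w](ρ[w/y](ρ[z/w](ρ[y/z](S)))) → 6
  (S ∪ π[z,f,w](ρ[w/y](ρ[z/w](ρ[y/z](S))))) → 12

|E| = 12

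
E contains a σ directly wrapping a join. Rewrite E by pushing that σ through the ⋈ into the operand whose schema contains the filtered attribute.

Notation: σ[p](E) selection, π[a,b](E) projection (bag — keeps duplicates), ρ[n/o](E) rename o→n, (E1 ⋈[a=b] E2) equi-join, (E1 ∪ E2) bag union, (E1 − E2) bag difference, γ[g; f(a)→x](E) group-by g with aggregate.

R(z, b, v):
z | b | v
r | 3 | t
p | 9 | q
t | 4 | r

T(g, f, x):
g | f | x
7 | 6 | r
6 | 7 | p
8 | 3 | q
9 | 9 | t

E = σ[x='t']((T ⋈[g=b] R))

σ filters on x, owned by the left side.
E' = (σ[x='t'](T) ⋈[g=b] R)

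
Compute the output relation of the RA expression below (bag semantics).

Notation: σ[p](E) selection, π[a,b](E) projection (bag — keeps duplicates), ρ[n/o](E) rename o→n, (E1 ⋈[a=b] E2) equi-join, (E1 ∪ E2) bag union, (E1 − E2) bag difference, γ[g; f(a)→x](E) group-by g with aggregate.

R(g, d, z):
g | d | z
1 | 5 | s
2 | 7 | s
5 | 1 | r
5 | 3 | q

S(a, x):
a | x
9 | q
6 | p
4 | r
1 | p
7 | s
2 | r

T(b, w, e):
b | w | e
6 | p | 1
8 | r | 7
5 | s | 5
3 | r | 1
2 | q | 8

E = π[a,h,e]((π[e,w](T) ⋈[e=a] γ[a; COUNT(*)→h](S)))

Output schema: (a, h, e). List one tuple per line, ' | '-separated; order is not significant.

Stepwise |·|:
  T → 5
  π[e,w](T) → 5
  S → 6
  γ[a; COUNT(*)→h](S) → 6
  (π[e,w](T) ⋈[e=a] γ[a; COUNT(*)→h](S)) → 3
  π[a,h,e]((π[e,w](T) ⋈[e=a] γ[a; COUNT(*)→h](S))) → 3

== RESULT ==
a | h | e
1 | 1 | 1
1 | 1 | 1
7 | 1 | 7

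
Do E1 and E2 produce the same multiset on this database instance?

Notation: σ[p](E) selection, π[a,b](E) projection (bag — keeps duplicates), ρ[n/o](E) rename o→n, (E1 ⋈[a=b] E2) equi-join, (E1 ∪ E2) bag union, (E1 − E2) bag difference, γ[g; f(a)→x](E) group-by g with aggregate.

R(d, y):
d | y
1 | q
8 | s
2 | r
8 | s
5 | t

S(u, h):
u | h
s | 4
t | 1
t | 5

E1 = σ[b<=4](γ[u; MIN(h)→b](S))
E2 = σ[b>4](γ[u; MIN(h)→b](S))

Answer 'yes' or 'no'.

E1 subexpression sizes:
  S → 3
  γ[u; MIN(h)→b](S) → 2
  σ[b<=4](γ[u; MIN(h)→b](S)) → 2
E2 subexpression sizes:
  S → 3
  γ[u; MIN(h)→b](S) → 2
  σ[b>4](γ[u; MIN(h)→b](S)) → 0

E1 result:
u | b
s | 4
t | 1
E2 result:
u | b
(0 rows)
Witness: ('s', 4) appears 1× in E1 but 0× in E2.

no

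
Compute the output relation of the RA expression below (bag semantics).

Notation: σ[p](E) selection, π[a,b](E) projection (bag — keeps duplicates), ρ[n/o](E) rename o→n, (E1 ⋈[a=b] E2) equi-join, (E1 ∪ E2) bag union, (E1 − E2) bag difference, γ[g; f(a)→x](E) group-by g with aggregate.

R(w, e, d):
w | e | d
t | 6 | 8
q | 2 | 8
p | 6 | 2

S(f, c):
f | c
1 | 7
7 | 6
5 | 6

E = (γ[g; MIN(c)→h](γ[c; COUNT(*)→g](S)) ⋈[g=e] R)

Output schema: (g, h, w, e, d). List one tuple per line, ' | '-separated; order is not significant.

Subexpression sizes:
  S → 3
  γ[c; COUNT(*)→g](S) → 2
  γ[g; MIN(c)→h](γ[c; COUNT(*)→g](S)) → 2
  R → 3
  (γ[g; MIN(c)→h](γ[c; COUNT(*)→g](S)) ⋈[g=e] R) → 1

== RESULT ==
g | h | w | e | d
2 | 6 | q | 2 | 8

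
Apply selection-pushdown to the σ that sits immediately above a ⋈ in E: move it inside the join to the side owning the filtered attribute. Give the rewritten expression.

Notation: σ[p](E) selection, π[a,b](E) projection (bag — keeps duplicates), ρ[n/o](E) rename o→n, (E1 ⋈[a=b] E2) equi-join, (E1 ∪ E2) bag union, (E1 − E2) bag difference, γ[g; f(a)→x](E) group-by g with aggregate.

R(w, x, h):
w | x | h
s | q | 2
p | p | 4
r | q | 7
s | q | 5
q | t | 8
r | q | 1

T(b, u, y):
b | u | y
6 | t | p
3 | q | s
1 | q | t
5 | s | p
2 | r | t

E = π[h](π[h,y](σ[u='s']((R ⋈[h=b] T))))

σ filters on u, owned by the right side.
E' = π[h](π[h,y]((R ⋈[h=b] σ[u='s'](T))))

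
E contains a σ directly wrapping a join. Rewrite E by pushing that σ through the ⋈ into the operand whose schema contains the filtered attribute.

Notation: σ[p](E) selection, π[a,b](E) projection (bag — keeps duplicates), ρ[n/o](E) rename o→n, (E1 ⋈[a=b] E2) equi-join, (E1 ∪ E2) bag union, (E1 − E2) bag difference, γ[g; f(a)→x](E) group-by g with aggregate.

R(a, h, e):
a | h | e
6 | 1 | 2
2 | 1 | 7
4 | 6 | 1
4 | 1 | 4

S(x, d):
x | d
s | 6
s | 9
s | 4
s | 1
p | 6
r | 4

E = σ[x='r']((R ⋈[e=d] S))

σ filters on x, owned by the right side.
E' = (R ⋈[e=d] σ[x='r'](S))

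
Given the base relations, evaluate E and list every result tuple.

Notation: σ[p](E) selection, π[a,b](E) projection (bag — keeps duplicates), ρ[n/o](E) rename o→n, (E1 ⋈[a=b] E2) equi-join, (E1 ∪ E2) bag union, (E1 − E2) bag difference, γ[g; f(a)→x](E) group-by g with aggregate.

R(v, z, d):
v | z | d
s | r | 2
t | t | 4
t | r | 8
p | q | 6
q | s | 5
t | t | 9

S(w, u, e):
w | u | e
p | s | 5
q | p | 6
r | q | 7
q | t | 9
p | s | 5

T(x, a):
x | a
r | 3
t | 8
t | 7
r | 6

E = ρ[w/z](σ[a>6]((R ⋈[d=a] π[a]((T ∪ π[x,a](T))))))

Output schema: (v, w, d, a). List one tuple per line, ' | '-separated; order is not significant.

Per-node cardinality:
  R → 6
  T → 4
  T → 4
  π[x,a](T) → 4
  (T ∪ π[x,a](T)) → 8
  π[a]((T ∪ π[x,a](T))) → 8
  (R ⋈[d=a] π[a]((T ∪ π[x,a](T)))) → 4
  σ[a>6]((R ⋈[d=a] π[a]((T ∪ π[x,a](T))))) → 2
  ρ[w/z](σ[a>6]((R ⋈[d=a] π[a]((T ∪ π[x,a](T)))))) → 2

== RESULT ==
v | w | d | a
t | r | 8 | 8
t | r | 8 | 8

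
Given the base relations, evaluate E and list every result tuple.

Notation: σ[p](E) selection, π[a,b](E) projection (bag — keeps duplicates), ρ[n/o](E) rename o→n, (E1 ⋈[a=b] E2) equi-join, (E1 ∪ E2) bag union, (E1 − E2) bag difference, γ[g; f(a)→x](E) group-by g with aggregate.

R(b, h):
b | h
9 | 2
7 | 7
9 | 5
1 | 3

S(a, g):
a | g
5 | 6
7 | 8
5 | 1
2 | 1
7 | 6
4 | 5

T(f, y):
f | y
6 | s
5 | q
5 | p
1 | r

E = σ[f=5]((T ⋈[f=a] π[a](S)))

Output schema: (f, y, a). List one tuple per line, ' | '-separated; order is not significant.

Row counts bottom-up:
  T → 4
  S → 6
  π[a](S) → 6
  (T ⋈[f=a] π[a](S)) → 4
  σ[f=5]((T ⋈[f=a] π[a](S))) → 4

== RESULT ==
f | y | a
5 | p | 5
5 | p | 5
5 | q | 5
5 | q | 5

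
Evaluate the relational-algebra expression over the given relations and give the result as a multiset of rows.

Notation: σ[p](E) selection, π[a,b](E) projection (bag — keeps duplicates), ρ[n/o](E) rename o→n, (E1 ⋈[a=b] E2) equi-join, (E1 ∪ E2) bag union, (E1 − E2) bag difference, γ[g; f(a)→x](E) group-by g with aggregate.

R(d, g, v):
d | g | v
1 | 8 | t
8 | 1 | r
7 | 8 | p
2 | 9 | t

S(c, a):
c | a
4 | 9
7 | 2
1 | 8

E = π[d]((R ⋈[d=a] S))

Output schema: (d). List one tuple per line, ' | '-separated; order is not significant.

Subexpression sizes:
  R → 4
  S → 3
  (R ⋈[d=a] S) → 2
  π[d]((R ⋈[d=a] S)) → 2

== RESULT ==
d
2
8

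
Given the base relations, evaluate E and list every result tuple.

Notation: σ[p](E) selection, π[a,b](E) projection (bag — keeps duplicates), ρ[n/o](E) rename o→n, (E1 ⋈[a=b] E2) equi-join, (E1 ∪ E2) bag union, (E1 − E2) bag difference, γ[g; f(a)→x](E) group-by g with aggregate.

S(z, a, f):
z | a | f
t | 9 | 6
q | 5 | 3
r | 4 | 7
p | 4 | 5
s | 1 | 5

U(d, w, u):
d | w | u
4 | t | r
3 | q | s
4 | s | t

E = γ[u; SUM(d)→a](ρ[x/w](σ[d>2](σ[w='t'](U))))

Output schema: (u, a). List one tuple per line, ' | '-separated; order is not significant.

Stepwise |·|:
  U → 3
  σ[w='t'](U) → 1
  σ[d>2](σ[w='t'](U)) → 1
  ρ[x/w](σ[d>2](σ[w='t'](U))) → 1
  γ[u; SUM(d)→a](ρ[x/w](σ[d>2](σ[w='t'](U)))) → 1

== RESULT ==
u | a
r | 4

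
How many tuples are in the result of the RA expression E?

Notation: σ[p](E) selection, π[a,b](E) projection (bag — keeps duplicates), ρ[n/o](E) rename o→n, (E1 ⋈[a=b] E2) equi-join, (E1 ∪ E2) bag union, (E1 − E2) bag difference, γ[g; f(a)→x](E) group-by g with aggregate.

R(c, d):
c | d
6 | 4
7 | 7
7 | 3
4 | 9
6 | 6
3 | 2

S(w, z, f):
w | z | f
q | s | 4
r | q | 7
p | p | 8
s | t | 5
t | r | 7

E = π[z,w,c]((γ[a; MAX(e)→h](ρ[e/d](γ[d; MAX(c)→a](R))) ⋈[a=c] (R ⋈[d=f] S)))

Stepwise |·|:
  R → 6
  γ[d; MAX(c)→a](R) → 6
  ρ[e/d](γ[d; MAX(c)→a](R)) → 6
  γ[a; MAX(e)→h](ρ[e/d](γ[d; MAX(c)→a](R))) → 4
  R → 6
  S → 5
  (R ⋈[d=f] S) → 3
  (γ[a; MAX(e)→h](ρ[e/d](γ[d; MAX(c)→a](R))) ⋈[a=c] (R ⋈[d=f] S)) → 3
  π[z,w,c]((γ[a; MAX(e)→h](ρ[e/d](γ[d; MAX(c)→a](R))) ⋈[a=c] (R ⋈[d=f] S))) → 3

|E| = 3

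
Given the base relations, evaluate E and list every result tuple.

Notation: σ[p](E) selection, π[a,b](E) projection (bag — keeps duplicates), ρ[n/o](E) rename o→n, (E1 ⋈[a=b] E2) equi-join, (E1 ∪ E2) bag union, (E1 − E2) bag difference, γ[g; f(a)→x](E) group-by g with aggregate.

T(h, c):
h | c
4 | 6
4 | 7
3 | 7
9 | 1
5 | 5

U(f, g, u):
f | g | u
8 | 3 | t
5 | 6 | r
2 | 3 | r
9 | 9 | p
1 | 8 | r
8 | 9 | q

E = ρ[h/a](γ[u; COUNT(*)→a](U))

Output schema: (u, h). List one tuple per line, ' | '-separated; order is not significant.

Per-node cardinality:
  U → 6
  γ[u; COUNT(*)→a](U) → 4
  ρ[h/a](γ[u; COUNT(*)→a](U)) → 4

== RESULT ==
u | h
p | 1
q | 1
r | 3
t | 1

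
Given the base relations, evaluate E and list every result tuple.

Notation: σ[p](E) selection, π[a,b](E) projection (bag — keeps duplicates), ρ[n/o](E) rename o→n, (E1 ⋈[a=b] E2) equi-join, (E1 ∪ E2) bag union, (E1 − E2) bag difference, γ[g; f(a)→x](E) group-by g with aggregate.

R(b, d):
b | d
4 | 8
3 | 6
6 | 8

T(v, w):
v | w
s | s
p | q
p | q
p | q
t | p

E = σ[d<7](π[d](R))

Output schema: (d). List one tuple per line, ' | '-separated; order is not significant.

Per-node cardinality:
  R → 3
  π[d](R) → 3
  σ[d<7](π[d](R)) → 1

== RESULT ==
d
6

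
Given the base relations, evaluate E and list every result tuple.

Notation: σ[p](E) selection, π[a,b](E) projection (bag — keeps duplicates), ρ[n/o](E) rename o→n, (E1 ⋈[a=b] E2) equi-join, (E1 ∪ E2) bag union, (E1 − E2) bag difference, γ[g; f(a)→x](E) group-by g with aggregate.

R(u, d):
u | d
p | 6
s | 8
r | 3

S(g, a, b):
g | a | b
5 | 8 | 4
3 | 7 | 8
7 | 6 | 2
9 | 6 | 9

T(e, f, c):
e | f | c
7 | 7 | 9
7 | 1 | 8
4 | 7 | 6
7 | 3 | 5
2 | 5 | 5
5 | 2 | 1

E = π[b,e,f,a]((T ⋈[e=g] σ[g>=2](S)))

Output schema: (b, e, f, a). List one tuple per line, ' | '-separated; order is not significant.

Stepwise |·|:
  T → 6
  S → 4
  σ[g>=2](S) → 4
  (T ⋈[e=g] σ[g>=2](S)) → 4
  π[b,e,f,a]((T ⋈[e=g] σ[g>=2](S))) → 4

== RESULT ==
b | e | f | a
2 | 7 | 1 | 6
2 | 7 | 3 | 6
2 | 7 | 7 | 6
4 | 5 | 2 | 8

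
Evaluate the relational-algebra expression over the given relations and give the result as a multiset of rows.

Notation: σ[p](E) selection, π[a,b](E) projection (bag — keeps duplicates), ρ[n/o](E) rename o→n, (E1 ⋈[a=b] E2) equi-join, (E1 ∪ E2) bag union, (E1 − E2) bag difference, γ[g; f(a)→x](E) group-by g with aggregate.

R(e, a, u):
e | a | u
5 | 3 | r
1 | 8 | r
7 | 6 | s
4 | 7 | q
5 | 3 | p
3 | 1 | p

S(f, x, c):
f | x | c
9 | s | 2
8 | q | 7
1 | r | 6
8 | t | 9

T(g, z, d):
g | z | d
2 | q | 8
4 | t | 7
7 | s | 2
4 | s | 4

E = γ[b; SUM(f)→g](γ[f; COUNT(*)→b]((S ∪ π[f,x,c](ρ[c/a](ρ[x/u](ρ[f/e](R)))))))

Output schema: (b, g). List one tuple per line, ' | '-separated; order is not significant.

Row counts bottom-up:
  S → 4
  R → 6
  ρ[f/e](R) → 6
  ρ[x/u](ρ[f/e](R)) → 6
  ρ[c/a](ρ[x/u](ρ[f/e](R))) → 6
  π[f,x,c](ρ[c/a](ρ[x/u](ρ[f/e](R)))) → 6
  (S ∪ π[f,x,c](ρ[c/a](ρ[x/u](ρ[f/e](R))))) → 10
  γ[f; COUNT(*)→b]((S ∪ π[f,x,c](ρ[c/a](ρ[x/u](ρ[f/e](R)))))) → 7
  γ[b; SUM(f)→g](γ[f; COUNT(*)→b]((S ∪ π[f,x,c](ρ[c/a](ρ[x/u](ρ[f/e](R))))))) → 2

== RESULT ==
b | g
1 | 23
2 | 14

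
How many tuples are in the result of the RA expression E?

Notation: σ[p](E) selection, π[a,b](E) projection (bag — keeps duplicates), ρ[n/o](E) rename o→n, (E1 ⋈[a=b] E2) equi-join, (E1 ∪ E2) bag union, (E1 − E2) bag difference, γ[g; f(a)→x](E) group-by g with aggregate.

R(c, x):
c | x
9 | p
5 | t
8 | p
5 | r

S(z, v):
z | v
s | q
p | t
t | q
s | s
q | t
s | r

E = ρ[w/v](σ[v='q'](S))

Per-node cardinality:
  S → 6
  σ[v='q'](S) → 2
  ρ[w/v](σ[v='q'](S)) → 2

|E| = 2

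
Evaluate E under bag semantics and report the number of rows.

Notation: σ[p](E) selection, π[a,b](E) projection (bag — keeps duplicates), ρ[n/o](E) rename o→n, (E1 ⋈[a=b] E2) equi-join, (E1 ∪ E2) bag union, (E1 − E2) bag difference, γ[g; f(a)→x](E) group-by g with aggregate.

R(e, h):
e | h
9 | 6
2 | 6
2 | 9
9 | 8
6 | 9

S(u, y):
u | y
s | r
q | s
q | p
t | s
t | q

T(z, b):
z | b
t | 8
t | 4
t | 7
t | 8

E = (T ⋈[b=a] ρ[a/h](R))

Row counts bottom-up:
  T → 4
  R → 5
  ρ[a/h](R) → 5
  (T ⋈[b=a] ρ[a/h](R)) → 2

|E| = 2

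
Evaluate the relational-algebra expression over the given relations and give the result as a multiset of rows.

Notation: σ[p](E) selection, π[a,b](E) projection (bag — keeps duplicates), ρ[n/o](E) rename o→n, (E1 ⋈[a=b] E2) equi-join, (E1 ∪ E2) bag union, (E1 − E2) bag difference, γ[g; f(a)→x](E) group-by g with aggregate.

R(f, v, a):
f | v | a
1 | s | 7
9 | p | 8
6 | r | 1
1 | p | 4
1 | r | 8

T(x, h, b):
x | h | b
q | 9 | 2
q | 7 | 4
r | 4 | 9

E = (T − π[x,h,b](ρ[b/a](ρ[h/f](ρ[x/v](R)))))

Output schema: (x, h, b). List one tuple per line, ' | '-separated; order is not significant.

Per-node cardinality:
  T → 3
  R → 5
  ρ[x/v](R) → 5
  ρ[h/f](ρ[x/v](R)) → 5
  ρ[b/a](ρ[h/f](ρ[x/v](R))) → 5
  π[x,h,b](ρ[b/a](ρ[h/f](ρ[x/v](R)))) → 5
  (T − π[x,h,b](ρ[b/a](ρ[h/f](ρ[x/v](R))))) → 3

== RESULT ==
x | h | b
q | 7 | 4
q | 9 | 2
r | 4 | 9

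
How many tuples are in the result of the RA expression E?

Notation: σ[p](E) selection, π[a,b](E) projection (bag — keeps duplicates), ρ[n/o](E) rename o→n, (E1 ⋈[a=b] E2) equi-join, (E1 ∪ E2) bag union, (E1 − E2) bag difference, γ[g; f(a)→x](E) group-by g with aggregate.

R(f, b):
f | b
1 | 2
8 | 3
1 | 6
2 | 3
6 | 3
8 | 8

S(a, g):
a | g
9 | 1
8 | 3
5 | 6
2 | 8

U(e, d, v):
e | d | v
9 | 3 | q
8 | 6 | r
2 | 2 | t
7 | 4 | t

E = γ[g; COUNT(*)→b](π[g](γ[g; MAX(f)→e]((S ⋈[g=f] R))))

Subexpression sizes:
  S → 4
  R → 6
  (S ⋈[g=f] R) → 5
  γ[g; MAX(f)→e]((S ⋈[g=f] R)) → 3
  π[g](γ[g; MAX(f)→e]((S ⋈[g=f] R))) → 3
  γ[g; COUNT(*)→b](π[g](γ[g; MAX(f)→e]((S ⋈[g=f] R)))) → 3

|E| = 3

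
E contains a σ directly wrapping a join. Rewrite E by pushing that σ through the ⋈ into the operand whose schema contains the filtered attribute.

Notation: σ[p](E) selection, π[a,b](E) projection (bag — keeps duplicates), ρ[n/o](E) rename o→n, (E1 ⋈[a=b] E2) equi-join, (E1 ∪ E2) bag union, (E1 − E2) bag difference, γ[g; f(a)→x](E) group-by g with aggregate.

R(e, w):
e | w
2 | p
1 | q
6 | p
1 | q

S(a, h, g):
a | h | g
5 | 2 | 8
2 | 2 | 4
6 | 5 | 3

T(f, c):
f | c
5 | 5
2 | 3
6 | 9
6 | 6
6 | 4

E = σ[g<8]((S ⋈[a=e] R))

σ filters on g, owned by the left side.
E' = (σ[g<8](S) ⋈[a=e] R)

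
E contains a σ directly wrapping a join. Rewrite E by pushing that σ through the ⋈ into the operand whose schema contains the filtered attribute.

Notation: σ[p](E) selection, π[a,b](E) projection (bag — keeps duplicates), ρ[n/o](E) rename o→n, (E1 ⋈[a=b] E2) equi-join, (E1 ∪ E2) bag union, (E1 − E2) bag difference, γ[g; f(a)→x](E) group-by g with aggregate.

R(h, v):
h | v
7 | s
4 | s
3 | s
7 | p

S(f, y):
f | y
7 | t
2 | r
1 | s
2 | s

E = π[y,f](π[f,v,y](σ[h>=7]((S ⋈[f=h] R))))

σ filters on h, owned by the right side.
E' = π[y,f](π[f,v,y]((S ⋈[f=h] σ[h>=7](R))))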